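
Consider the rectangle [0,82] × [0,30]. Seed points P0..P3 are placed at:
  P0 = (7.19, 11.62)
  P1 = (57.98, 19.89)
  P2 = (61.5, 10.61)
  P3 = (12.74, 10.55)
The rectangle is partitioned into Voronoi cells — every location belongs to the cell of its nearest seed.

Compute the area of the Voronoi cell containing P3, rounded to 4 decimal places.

Area of P3's cell: 736.0015

1. box [0,82]×[0,30]: [(0, 0) (82, 0) (82, 30) (0, 30)]
2. ⊥bis P3·P0 via (9.965,11.085): [(7.8279, 0) (82, 0) (82, 30) (13.6117, 30)]  |A|=2138.4065
3. ⊥bis P3·P1 via (35.36,15.22): [(7.8279, 0) (38.5022, 0) (32.3086, 30) (13.6117, 30)]  |A|=740.5691
4. ⊥bis P3·P2 via (37.12,10.58): [(7.8279, 0) (37.133, 0) (37.1248, 6.6718) (32.3086, 30) (13.6117, 30)]  |A|=736.0015
5. canonical 5-gon: [(7.8279, 0) (37.133, 0) (37.1248, 6.6718) (32.3086, 30) (13.6117, 30)]
6. shoelace: 736.0015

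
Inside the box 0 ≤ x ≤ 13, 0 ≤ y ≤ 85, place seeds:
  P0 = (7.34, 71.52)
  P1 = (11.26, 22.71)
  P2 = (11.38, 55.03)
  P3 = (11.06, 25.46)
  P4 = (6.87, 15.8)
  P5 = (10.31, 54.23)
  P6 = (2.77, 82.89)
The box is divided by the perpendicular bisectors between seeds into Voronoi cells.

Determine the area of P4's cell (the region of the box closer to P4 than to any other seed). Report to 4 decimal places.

1. box [0,13]×[0,85]: [(0, 0) (13, 0) (13, 85) (0, 85)]
2. ⊥bis P4·P0 via (7.105,43.66): [(0, 43.7199) (0, 0) (13, 0) (13, 43.6103)]  |A|=567.6463
3. ⊥bis P4·P1 via (9.065,19.255): [(0, 25.0141) (0, 0) (13, 0) (13, 16.7551)]  |A|=271.4995
4. ⊥bis P4·P2 via (9.125,35.415): [(0, 25.0141) (0, 0) (13, 0) (13, 16.7551)]  |A|=271.4995
5. ⊥bis P4·P3 via (8.965,20.63): [(2.4585, 23.4522) (0, 24.5185) (0, 0) (13, 0) (13, 16.7551)]  |A|=270.8903
6. ⊥bis P4·P5 via (8.59,35.015): [(2.4585, 23.4522) (0, 24.5185) (0, 0) (13, 0) (13, 16.7551)]  |A|=270.8903
7. ⊥bis P4·P6 via (4.82,49.345): [(2.4585, 23.4522) (0, 24.5185) (0, 0) (13, 0) (13, 16.7551)]  |A|=270.8903
8. canonical 5-gon: [(2.4585, 23.4522) (0, 24.5185) (0, 0) (13, 0) (13, 16.7551)]
9. shoelace: 270.8903

Area of P4's cell: 270.8903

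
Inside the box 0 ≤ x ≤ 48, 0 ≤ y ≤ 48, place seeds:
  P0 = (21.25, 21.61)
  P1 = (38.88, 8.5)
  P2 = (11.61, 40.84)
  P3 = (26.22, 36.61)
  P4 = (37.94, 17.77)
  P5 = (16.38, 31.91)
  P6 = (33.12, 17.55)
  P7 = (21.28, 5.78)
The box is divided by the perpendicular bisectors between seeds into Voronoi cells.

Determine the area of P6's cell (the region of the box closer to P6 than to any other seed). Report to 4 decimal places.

1. box [0,48]×[0,48]: [(0, 0) (48, 0) (48, 48) (0, 48)]
2. ⊥bis P6·P0 via (27.185,19.58): [(20.4879, 0) (48, 0) (48, 48) (36.9057, 48)]  |A|=926.5531
3. ⊥bis P6·P1 via (36,13.025): [(21.866, 4.0292) (48, 20.6626) (48, 48) (36.9057, 48)]  |A|=601.1292
4. ⊥bis P6·P2 via (22.365,29.195): [(34.2181, 40.1422) (21.866, 4.0292) (48, 20.6626) (48, 48) (42.7262, 48)]  |A|=578.2612
5. ⊥bis P6·P3 via (29.67,27.08): [(29.7616, 27.1132) (21.866, 4.0292) (48, 20.6626) (48, 33.7157)]  |A|=355.0064
6. ⊥bis P6·P4 via (35.53,17.66): [(35.0118, 29.0138) (29.7616, 27.1132) (21.866, 4.0292) (35.7489, 12.8652)]  |A|=168.4443
7. ⊥bis P6·P5 via (24.75,24.73): [(35.0118, 29.0138) (29.7616, 27.1132) (21.866, 4.0292) (35.7489, 12.8652)]  |A|=168.4443
8. ⊥bis P6·P7 via (27.2,11.665): [(35.0118, 29.0138) (29.7616, 27.1132) (25.1746, 13.7024) (29.7821, 9.0675) (35.7489, 12.8652)]  |A|=138.4924
9. canonical 5-gon: [(35.0118, 29.0138) (29.7616, 27.1132) (25.1746, 13.7024) (29.7821, 9.0675) (35.7489, 12.8652)]
10. shoelace: 138.4924

Area of P6's cell: 138.4924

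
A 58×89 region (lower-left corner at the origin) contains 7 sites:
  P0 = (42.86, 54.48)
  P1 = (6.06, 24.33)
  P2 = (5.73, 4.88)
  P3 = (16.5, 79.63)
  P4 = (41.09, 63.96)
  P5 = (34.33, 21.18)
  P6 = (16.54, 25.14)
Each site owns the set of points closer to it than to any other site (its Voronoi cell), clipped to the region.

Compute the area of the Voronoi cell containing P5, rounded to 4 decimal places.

Area of P5's cell: 1198.8220

1. box [0,58]×[0,89]: [(0, 0) (58, 0) (58, 89) (0, 89)]
2. ⊥bis P5·P0 via (38.595,37.83): [(0, 47.7163) (0, 0) (58, 0) (58, 32.8593)]  |A|=2336.6935
3. ⊥bis P5·P1 via (20.195,22.755): [(22.3387, 41.9941) (17.6595, 0) (58, 0) (58, 32.8593)]  |A|=1432.9341
4. ⊥bis P5·P2 via (20.03,13.03): [(22.3387, 41.9941) (19.2616, 14.3782) (27.4562, 0) (58, 0) (58, 32.8593)]  |A|=1362.5047
5. ⊥bis P5·P3 via (25.415,50.405): [(22.3387, 41.9941) (19.2616, 14.3782) (27.4562, 0) (58, 0) (58, 32.8593)]  |A|=1362.5047
6. ⊥bis P5·P4 via (37.71,42.57): [(22.3387, 41.9941) (19.2616, 14.3782) (27.4562, 0) (58, 0) (58, 32.8593)]  |A|=1362.5047
7. ⊥bis P5·P6 via (25.435,23.16): [(29.2342, 40.2278) (22.2953, 9.0553) (27.4562, 0) (58, 0) (58, 32.8593)]  |A|=1198.822
8. canonical 5-gon: [(29.2342, 40.2278) (22.2953, 9.0553) (27.4562, 0) (58, 0) (58, 32.8593)]
9. shoelace: 1198.822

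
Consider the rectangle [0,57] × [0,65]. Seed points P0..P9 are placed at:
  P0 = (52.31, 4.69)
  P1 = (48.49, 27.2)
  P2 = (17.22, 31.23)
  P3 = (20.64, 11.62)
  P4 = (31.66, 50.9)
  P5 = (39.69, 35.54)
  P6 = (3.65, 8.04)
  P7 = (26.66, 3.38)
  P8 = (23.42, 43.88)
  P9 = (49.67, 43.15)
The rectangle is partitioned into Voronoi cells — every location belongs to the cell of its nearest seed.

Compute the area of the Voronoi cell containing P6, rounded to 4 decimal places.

1. box [0,57]×[0,65]: [(0, 0) (57, 0) (57, 65) (0, 65)]
2. ⊥bis P6·P0 via (27.98,6.365): [(0, 0) (27.5418, 0) (32.0167, 65) (0, 65)]  |A|=1935.6522
3. ⊥bis P6·P1 via (26.07,17.62): [(0, 0) (27.5418, 0) (28.3823, 12.2085) (5.8247, 65) (0, 65)]  |A|=1244.2937
4. ⊥bis P6·P2 via (10.435,19.635): [(0, 25.7412) (0, 0) (27.5418, 0) (28.1788, 9.252)]  |A|=490.0854
5. ⊥bis P6·P3 via (12.145,9.83): [(10.0289, 19.8726) (0, 25.7412) (0, 0) (14.2163, 0)]  |A|=270.3356
6. ⊥bis P6·P4 via (17.655,29.47): [(10.0289, 19.8726) (0, 25.7412) (0, 0) (14.2163, 0)]  |A|=270.3356
7. ⊥bis P6·P5 via (21.67,21.79): [(10.0289, 19.8726) (0, 25.7412) (0, 0) (14.2163, 0)]  |A|=270.3356
8. ⊥bis P6·P7 via (15.155,5.71): [(14.1053, 0.5268) (10.0289, 19.8726) (0, 25.7412) (0, 0) (13.9986, 0)]  |A|=270.2783
9. ⊥bis P6·P8 via (13.535,25.96): [(14.1053, 0.5268) (10.0289, 19.8726) (0, 25.7412) (0, 0) (13.9986, 0)]  |A|=270.2783
10. ⊥bis P6·P9 via (26.66,25.595): [(14.1053, 0.5268) (10.0289, 19.8726) (0, 25.7412) (0, 0) (13.9986, 0)]  |A|=270.2783
11. canonical 5-gon: [(14.1053, 0.5268) (10.0289, 19.8726) (0, 25.7412) (0, 0) (13.9986, 0)]
12. shoelace: 270.2783

Area of P6's cell: 270.2783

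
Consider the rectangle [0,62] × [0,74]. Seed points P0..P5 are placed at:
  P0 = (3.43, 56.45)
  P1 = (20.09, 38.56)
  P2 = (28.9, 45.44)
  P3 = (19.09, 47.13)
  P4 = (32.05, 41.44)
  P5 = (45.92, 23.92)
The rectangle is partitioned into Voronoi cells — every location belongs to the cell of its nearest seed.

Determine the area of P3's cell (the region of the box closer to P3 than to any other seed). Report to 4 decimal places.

1. box [0,62]×[0,74]: [(0, 0) (62, 0) (62, 74) (0, 74)]
2. ⊥bis P3·P0 via (11.26,51.79): [(0, 32.8703) (0, 0) (62, 0) (62, 74) (24.4782, 74)]  |A|=4084.6092
3. ⊥bis P3·P1 via (19.59,42.845): [(4.9175, 41.1329) (62, 47.7937) (62, 74) (24.4782, 74)]  |A|=1364.5779
4. ⊥bis P3·P2 via (23.995,46.285): [(4.9175, 41.1329) (23.4806, 43.299) (28.7696, 74) (24.4782, 74)]  |A|=349.7471
5. ⊥bis P3·P4 via (25.57,44.285): [(4.9175, 41.1329) (23.4806, 43.299) (28.7696, 74) (24.4782, 74)]  |A|=349.7471
6. ⊥bis P3·P5 via (32.505,35.525): [(4.9175, 41.1329) (23.4806, 43.299) (28.7696, 74) (24.4782, 74)]  |A|=349.7471
7. canonical 4-gon: [(4.9175, 41.1329) (23.4806, 43.299) (28.7696, 74) (24.4782, 74)]
8. shoelace: 349.7471

Area of P3's cell: 349.7471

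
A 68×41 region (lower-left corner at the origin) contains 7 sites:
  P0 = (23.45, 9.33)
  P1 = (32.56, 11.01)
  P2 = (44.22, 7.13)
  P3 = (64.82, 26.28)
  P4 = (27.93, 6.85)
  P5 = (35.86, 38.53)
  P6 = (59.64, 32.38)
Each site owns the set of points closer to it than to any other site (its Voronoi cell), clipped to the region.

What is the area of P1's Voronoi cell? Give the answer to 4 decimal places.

1. box [0,68]×[0,41]: [(0, 0) (68, 0) (68, 41) (0, 41)]
2. ⊥bis P1·P0 via (28.005,10.17): [(29.8805, 0) (68, 0) (68, 41) (22.3196, 41)]  |A|=1717.8993
3. ⊥bis P1·P2 via (38.39,9.07): [(29.8805, 0) (35.3719, 0) (49.0151, 41) (22.3196, 41)]  |A|=659.8314
4. ⊥bis P1·P3 via (48.69,18.645): [(29.8805, 0) (35.3719, 0) (44.5128, 27.4699) (38.1084, 41) (22.3196, 41)]  |A|=586.0477
5. ⊥bis P1·P4 via (30.245,8.93): [(27.7142, 11.7467) (36.1547, 2.3526) (44.5128, 27.4699) (38.1084, 41) (22.3196, 41)]  |A|=540.1893
6. ⊥bis P1·P5 via (34.21,24.77): [(25.1114, 25.861) (27.7142, 11.7467) (36.1547, 2.3526) (43.2535, 23.6856)]  |A|=248.5744
7. ⊥bis P1·P6 via (46.1,21.695): [(25.1114, 25.861) (27.7142, 11.7467) (36.1547, 2.3526) (43.2535, 23.6856)]  |A|=248.5744
8. canonical 4-gon: [(25.1114, 25.861) (27.7142, 11.7467) (36.1547, 2.3526) (43.2535, 23.6856)]
9. shoelace: 248.5744

Area of P1's cell: 248.5744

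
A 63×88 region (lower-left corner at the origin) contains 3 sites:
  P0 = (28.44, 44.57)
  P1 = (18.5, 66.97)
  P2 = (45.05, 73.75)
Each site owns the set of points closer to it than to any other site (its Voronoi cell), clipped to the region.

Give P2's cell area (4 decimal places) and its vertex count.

1. box [0,63]×[0,88]: [(0, 0) (63, 0) (63, 88) (0, 88)]
2. ⊥bis P2·P0 via (36.745,59.16): [(0, 80.0762) (63, 44.215) (63, 88) (0, 88)]  |A|=1628.828
3. ⊥bis P2·P1 via (31.775,70.36): [(34.2763, 60.5653) (63, 44.215) (63, 88) (27.2703, 88)]  |A|=1118.9518
4. canonical 4-gon: [(34.2763, 60.5653) (63, 44.215) (63, 88) (27.2703, 88)]
5. shoelace: 1118.9518

Area of P2's cell: 1118.9518 (4 vertices)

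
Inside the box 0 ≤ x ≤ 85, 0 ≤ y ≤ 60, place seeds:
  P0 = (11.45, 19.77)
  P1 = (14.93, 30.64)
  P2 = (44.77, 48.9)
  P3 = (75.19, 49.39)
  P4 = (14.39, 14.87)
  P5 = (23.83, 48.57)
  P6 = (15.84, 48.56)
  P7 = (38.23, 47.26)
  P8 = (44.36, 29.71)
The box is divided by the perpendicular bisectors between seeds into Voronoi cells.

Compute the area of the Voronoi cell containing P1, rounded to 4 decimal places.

Area of P1's cell: 411.6976

1. box [0,85]×[0,60]: [(0, 0) (85, 0) (85, 60) (0, 60)]
2. ⊥bis P1·P0 via (13.19,25.205): [(0, 29.4277) (85, 2.2152) (85, 60) (0, 60)]  |A|=3755.1737
3. ⊥bis P1·P2 via (29.85,39.77): [(0, 29.4277) (44.9933, 15.0233) (17.4707, 60) (0, 60)]  |A|=1080.6593
4. ⊥bis P1·P3 via (45.06,40.015): [(0, 29.4277) (44.9933, 15.0233) (17.4707, 60) (0, 60)]  |A|=1080.6593
5. ⊥bis P1·P4 via (14.66,22.755): [(0, 29.4277) (21.5832, 22.5179) (40.8099, 21.8596) (17.4707, 60) (0, 60)]  |A|=1016.3167
6. ⊥bis P1·P5 via (19.38,39.605): [(0, 49.2247) (0, 29.4277) (21.5832, 22.5179) (40.8099, 21.8596) (34.5626, 32.0687)]  |A|=586.1171
7. ⊥bis P1·P6 via (15.385,39.6): [(19.8465, 39.3734) (0, 40.3813) (0, 29.4277) (21.5832, 22.5179) (40.8099, 21.8596) (34.5626, 32.0687)]  |A|=498.3611
8. ⊥bis P1·P7 via (26.58,38.95): [(29.8033, 34.4311) (19.8465, 39.3734) (0, 40.3813) (0, 29.4277) (21.5832, 22.5179) (38.7196, 21.9311)]  |A|=468.7009
9. ⊥bis P1·P8 via (29.645,30.175): [(29.7799, 34.4428) (19.8465, 39.3734) (0, 40.3813) (0, 29.4277) (21.5832, 22.5179) (29.3946, 22.2505)]  |A|=411.6976
10. canonical 6-gon: [(29.7799, 34.4428) (19.8465, 39.3734) (0, 40.3813) (0, 29.4277) (21.5832, 22.5179) (29.3946, 22.2505)]
11. shoelace: 411.6976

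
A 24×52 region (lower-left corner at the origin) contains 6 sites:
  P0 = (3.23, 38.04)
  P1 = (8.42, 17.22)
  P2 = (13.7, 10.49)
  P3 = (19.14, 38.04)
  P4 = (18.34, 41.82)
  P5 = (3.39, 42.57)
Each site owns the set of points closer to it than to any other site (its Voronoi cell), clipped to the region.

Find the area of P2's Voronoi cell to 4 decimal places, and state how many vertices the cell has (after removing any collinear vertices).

Area of P2's cell: 349.4380 (5 vertices)

1. box [0,24]×[0,52]: [(0, 0) (24, 0) (24, 52) (0, 52)]
2. ⊥bis P2·P0 via (8.465,24.265): [(0, 21.048) (0, 0) (24, 0) (24, 30.1689)]  |A|=614.6023
3. ⊥bis P2·P1 via (11.06,13.855): [(0, 5.1779) (0, 0) (24, 0) (24, 24.007)]  |A|=350.2194
4. ⊥bis P2·P3 via (16.42,24.265): [(22.7385, 23.0173) (0, 5.1779) (0, 0) (24, 0) (24, 22.7683)]  |A|=349.438
5. ⊥bis P2·P4 via (16.02,26.155): [(22.7385, 23.0173) (0, 5.1779) (0, 0) (24, 0) (24, 22.7683)]  |A|=349.438
6. ⊥bis P2·P5 via (8.545,26.53): [(22.7385, 23.0173) (0, 5.1779) (0, 0) (24, 0) (24, 22.7683)]  |A|=349.438
7. canonical 5-gon: [(22.7385, 23.0173) (0, 5.1779) (0, 0) (24, 0) (24, 22.7683)]
8. shoelace: 349.438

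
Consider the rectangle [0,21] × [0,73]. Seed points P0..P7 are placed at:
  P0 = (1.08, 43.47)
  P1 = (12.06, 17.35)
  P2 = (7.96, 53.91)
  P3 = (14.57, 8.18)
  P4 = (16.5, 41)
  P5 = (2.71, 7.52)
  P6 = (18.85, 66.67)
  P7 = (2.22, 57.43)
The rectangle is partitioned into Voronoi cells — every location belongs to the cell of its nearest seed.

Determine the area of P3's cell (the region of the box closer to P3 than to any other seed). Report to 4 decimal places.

Area of P3's cell: 161.5146

1. box [0,21]×[0,73]: [(0, 0) (21, 0) (21, 73) (0, 73)]
2. ⊥bis P3·P0 via (7.825,25.825): [(0, 22.8338) (0, 0) (21, 0) (21, 30.8613)]  |A|=563.7985
3. ⊥bis P3·P1 via (13.315,12.765): [(0, 9.1204) (0, 0) (21, 0) (21, 14.8685)]  |A|=251.8841
4. ⊥bis P3·P2 via (11.265,31.045): [(0, 9.1204) (0, 0) (21, 0) (21, 14.8685)]  |A|=251.8841
5. ⊥bis P3·P4 via (15.535,24.59): [(0, 9.1204) (0, 0) (21, 0) (21, 14.8685)]  |A|=251.8841
6. ⊥bis P3·P5 via (8.64,7.85): [(8.4407, 11.4308) (9.0768, 0) (21, 0) (21, 14.8685)]  |A|=161.5146
7. ⊥bis P3·P6 via (16.71,37.425): [(8.4407, 11.4308) (9.0768, 0) (21, 0) (21, 14.8685)]  |A|=161.5146
8. ⊥bis P3·P7 via (8.395,32.805): [(8.4407, 11.4308) (9.0768, 0) (21, 0) (21, 14.8685)]  |A|=161.5146
9. canonical 4-gon: [(8.4407, 11.4308) (9.0768, 0) (21, 0) (21, 14.8685)]
10. shoelace: 161.5146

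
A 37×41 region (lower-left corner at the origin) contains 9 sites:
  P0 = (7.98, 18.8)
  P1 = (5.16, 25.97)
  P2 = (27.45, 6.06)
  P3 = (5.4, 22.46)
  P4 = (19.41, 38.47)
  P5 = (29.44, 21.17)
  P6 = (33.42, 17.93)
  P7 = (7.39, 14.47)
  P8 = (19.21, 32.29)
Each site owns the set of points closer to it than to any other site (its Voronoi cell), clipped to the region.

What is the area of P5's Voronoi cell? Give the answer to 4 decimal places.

1. box [0,37]×[0,41]: [(0, 0) (37, 0) (37, 41) (0, 41)]
2. ⊥bis P5·P0 via (18.71,19.985): [(20.9171, 0) (37, 0) (37, 41) (16.3891, 41)]  |A|=752.2219
3. ⊥bis P5·P1 via (17.3,23.57): [(17.9506, 26.8611) (20.9171, 0) (37, 0) (37, 41) (20.7458, 41)]  |A|=721.4227
4. ⊥bis P5·P2 via (28.445,13.615): [(17.9506, 26.8611) (19.2802, 14.822) (37, 12.4883) (37, 41) (20.7458, 41)]  |A|=491.5871
5. ⊥bis P5·P3 via (17.42,21.815): [(17.9506, 26.8611) (19.2802, 14.822) (37, 12.4883) (37, 41) (20.7458, 41)]  |A|=491.5871
6. ⊥bis P5·P4 via (24.425,29.82): [(18.0331, 26.1142) (19.2802, 14.822) (37, 12.4883) (37, 37.1106)]  |A|=332.0966
7. ⊥bis P5·P6 via (31.43,19.55): [(18.0331, 26.1142) (19.2802, 14.822) (26.7773, 13.8346) (37, 26.3922) (37, 37.1106)]  |A|=261.029
8. ⊥bis P5·P7 via (18.415,17.82): [(18.0331, 26.1142) (19.2541, 15.0586) (19.3279, 14.8157) (26.7773, 13.8346) (37, 26.3922) (37, 37.1106)]  |A|=261.0235
9. ⊥bis P5·P8 via (24.325,26.73): [(33.2376, 34.9293) (18.5517, 21.4187) (19.2541, 15.0586) (19.3279, 14.8157) (26.7773, 13.8346) (37, 26.3922) (37, 37.1106)]  |A|=223.042
10. canonical 7-gon: [(33.2376, 34.9293) (18.5517, 21.4187) (19.2541, 15.0586) (19.3279, 14.8157) (26.7773, 13.8346) (37, 26.3922) (37, 37.1106)]
11. shoelace: 223.042

Area of P5's cell: 223.0420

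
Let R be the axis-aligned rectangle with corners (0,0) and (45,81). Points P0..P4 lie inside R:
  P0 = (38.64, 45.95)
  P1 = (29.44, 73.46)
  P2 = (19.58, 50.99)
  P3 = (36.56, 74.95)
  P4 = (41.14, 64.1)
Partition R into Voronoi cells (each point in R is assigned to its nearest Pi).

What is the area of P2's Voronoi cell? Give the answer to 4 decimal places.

1. box [0,45]×[0,81]: [(0, 0) (45, 0) (45, 81) (0, 81)]
2. ⊥bis P2·P0 via (29.11,48.47): [(0, 0) (16.2932, 0) (37.7118, 81) (0, 81)]  |A|=2187.2031
3. ⊥bis P2·P1 via (24.51,62.225): [(0, 72.9802) (0, 0) (16.2932, 0) (31.8908, 58.9863)]  |A|=1644.2342
4. ⊥bis P2·P3 via (28.07,62.97): [(0, 72.9802) (0, 0) (16.2932, 0) (31.8908, 58.9863)]  |A|=1644.2342
5. ⊥bis P2·P4 via (30.36,57.545): [(28.6076, 60.427) (0, 72.9802) (0, 0) (16.2932, 0) (31.1613, 56.2273)]  |A|=1639.1796
6. canonical 5-gon: [(28.6076, 60.427) (0, 72.9802) (0, 0) (16.2932, 0) (31.1613, 56.2273)]
7. shoelace: 1639.1796

Area of P2's cell: 1639.1796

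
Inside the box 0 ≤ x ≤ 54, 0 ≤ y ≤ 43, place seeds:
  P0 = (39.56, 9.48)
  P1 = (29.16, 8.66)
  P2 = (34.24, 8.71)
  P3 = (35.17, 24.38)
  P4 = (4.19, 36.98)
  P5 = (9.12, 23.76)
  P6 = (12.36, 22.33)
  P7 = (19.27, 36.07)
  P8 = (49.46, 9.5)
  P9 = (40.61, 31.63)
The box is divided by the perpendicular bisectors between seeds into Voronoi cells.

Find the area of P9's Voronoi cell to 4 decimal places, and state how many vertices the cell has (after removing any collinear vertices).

1. box [0,54]×[0,43]: [(0, 0) (54, 0) (54, 43) (0, 43)]
2. ⊥bis P9·P0 via (40.085,20.555): [(0, 22.4552) (54, 19.8954) (54, 43) (0, 43)]  |A|=1178.5348
3. ⊥bis P9·P1 via (34.885,20.145): [(0, 37.5343) (33.4296, 20.8705) (54, 19.8954) (54, 43) (0, 43)]  |A|=926.4899
4. ⊥bis P9·P2 via (37.425,20.17): [(0, 37.5343) (31.5709, 21.797) (35.2079, 20.7862) (54, 19.8954) (54, 43) (0, 43)]  |A|=925.7445
5. ⊥bis P9·P3 via (37.89,28.005): [(48.3403, 20.1637) (54, 19.8954) (54, 43) (17.9059, 43)]  |A|=477.5115
6. ⊥bis P9·P4 via (22.4,34.305): [(23.1043, 39.0994) (48.3403, 20.1637) (54, 19.8954) (54, 43) (23.6773, 43)]  |A|=466.2555
7. ⊥bis P9·P5 via (24.865,27.695): [(23.1043, 39.0994) (48.3403, 20.1637) (54, 19.8954) (54, 43) (23.6773, 43)]  |A|=466.2555
8. ⊥bis P9·P6 via (26.485,26.98): [(23.1043, 39.0994) (48.3403, 20.1637) (54, 19.8954) (54, 43) (23.6773, 43)]  |A|=466.2555
9. ⊥bis P9·P7 via (29.94,33.85): [(29.9616, 33.954) (48.3403, 20.1637) (54, 19.8954) (54, 43) (31.8437, 43)]  |A|=414.4705
10. ⊥bis P9·P8 via (45.035,20.565): [(29.9616, 33.954) (46.8422, 21.2877) (54, 24.1502) (54, 43) (31.8437, 43)]  |A|=396.263
11. canonical 5-gon: [(29.9616, 33.954) (46.8422, 21.2877) (54, 24.1502) (54, 43) (31.8437, 43)]
12. shoelace: 396.263

Area of P9's cell: 396.2630 (5 vertices)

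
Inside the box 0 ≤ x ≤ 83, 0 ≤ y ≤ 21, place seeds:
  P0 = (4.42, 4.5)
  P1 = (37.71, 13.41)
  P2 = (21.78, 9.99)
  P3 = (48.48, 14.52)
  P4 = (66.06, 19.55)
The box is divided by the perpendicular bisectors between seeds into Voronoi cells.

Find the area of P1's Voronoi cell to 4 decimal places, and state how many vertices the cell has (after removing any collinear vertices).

1. box [0,83]×[0,21]: [(0, 0) (83, 0) (83, 21) (0, 21)]
2. ⊥bis P1·P0 via (21.065,8.955): [(23.4618, 0) (83, 0) (83, 21) (17.8412, 21)]  |A|=1309.3188
3. ⊥bis P1·P2 via (29.745,11.7): [(32.2569, 0) (83, 0) (83, 21) (27.7484, 21)]  |A|=1112.9448
4. ⊥bis P1·P3 via (43.095,13.965): [(32.2569, 0) (44.5343, 0) (42.3699, 21) (27.7484, 21)]  |A|=282.4393
5. ⊥bis P1·P4 via (51.885,16.48): [(32.2569, 0) (44.5343, 0) (42.3699, 21) (27.7484, 21)]  |A|=282.4393
6. canonical 4-gon: [(32.2569, 0) (44.5343, 0) (42.3699, 21) (27.7484, 21)]
7. shoelace: 282.4393

Area of P1's cell: 282.4393 (4 vertices)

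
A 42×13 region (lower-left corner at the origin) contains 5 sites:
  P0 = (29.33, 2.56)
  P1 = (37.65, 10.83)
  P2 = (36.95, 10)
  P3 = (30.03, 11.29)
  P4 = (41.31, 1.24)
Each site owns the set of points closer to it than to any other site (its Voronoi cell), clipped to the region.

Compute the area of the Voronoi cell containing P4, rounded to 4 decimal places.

1. box [0,42]×[0,13]: [(0, 0) (42, 0) (42, 13) (0, 13)]
2. ⊥bis P4·P0 via (35.32,1.9): [(35.1107, 0) (42, 0) (42, 13) (36.543, 13)]  |A|=80.251
3. ⊥bis P4·P1 via (39.48,6.035): [(35.613, 4.5592) (35.1107, 0) (42, 0) (42, 6.9968)]  |A|=38.049
4. ⊥bis P4·P2 via (39.13,5.62): [(41.5546, 6.8268) (35.5326, 3.8295) (35.1107, 0) (42, 0) (42, 6.9968)]  |A|=35.9725
5. ⊥bis P4·P3 via (35.67,6.265): [(41.5546, 6.8268) (35.5326, 3.8295) (35.1107, 0) (42, 0) (42, 6.9968)]  |A|=35.9725
6. canonical 5-gon: [(41.5546, 6.8268) (35.5326, 3.8295) (35.1107, 0) (42, 0) (42, 6.9968)]
7. shoelace: 35.9725

Area of P4's cell: 35.9725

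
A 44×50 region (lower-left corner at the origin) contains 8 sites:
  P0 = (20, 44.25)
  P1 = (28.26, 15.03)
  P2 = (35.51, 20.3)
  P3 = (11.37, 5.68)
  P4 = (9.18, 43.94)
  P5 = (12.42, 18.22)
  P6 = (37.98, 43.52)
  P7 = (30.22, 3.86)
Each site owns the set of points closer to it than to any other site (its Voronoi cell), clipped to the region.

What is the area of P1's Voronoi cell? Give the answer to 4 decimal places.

Area of P1's cell: 192.8639

1. box [0,44]×[0,50]: [(0, 0) (44, 0) (44, 50) (0, 50)]
2. ⊥bis P1·P0 via (24.13,29.64): [(0, 22.8189) (0, 0) (44, 0) (44, 35.2569)]  |A|=1277.6669
3. ⊥bis P1·P2 via (31.885,17.665): [(23.3423, 29.4173) (0, 22.8189) (0, 0) (44, 0) (44, 0.9983)]  |A|=923.814
4. ⊥bis P1·P3 via (19.815,10.355): [(23.3423, 29.4173) (11.1676, 25.9758) (25.5473, 0) (44, 0) (44, 0.9983)]  |A|=464.5919
5. ⊥bis P1·P4 via (18.72,29.485): [(23.3423, 29.4173) (15.0775, 27.081) (11.7657, 24.8953) (25.5473, 0) (44, 0) (44, 0.9983)]  |A|=462.1493
6. ⊥bis P1·P5 via (20.34,16.625): [(23.3423, 29.4173) (22.8905, 29.2896) (19.2741, 11.3321) (25.5473, 0) (44, 0) (44, 0.9983)]  |A|=365.3274
7. ⊥bis P1·P6 via (33.12,29.275): [(23.3423, 29.4173) (22.8905, 29.2896) (19.2741, 11.3321) (25.5473, 0) (44, 0) (44, 0.9983)]  |A|=365.3274
8. ⊥bis P1·P7 via (29.24,9.445): [(36.885, 10.7865) (23.3423, 29.4173) (22.8905, 29.2896) (19.2741, 11.3321) (21.1086, 8.0182)]  |A|=192.8639
9. canonical 5-gon: [(36.885, 10.7865) (23.3423, 29.4173) (22.8905, 29.2896) (19.2741, 11.3321) (21.1086, 8.0182)]
10. shoelace: 192.8639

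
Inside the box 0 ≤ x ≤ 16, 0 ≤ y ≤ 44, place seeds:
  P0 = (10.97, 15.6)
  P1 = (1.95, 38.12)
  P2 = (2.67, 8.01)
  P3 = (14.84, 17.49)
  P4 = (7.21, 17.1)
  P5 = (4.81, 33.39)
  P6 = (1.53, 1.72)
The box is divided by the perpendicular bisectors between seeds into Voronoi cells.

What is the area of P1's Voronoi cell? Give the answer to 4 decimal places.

1. box [0,16]×[0,44]: [(0, 0) (16, 0) (16, 44) (0, 44)]
2. ⊥bis P1·P0 via (6.46,26.86): [(0, 24.2726) (16, 30.6811) (16, 44) (0, 44)]  |A|=264.3709
3. ⊥bis P1·P2 via (2.31,23.065): [(0, 24.2726) (16, 30.6811) (16, 44) (0, 44)]  |A|=264.3709
4. ⊥bis P1·P3 via (8.395,27.805): [(0, 24.2726) (7.6372, 27.3315) (16, 32.5567) (16, 44) (0, 44)]  |A|=256.528
5. ⊥bis P1·P4 via (4.58,27.61): [(0, 26.4639) (10.423, 29.0721) (16, 32.5567) (16, 44) (0, 44)]  |A|=242.7218
6. ⊥bis P1·P5 via (3.38,35.755): [(0, 33.7113) (16, 43.3857) (16, 44) (0, 44)]  |A|=87.2242
7. ⊥bis P1·P6 via (1.74,19.92): [(0, 33.7113) (16, 43.3857) (16, 44) (0, 44)]  |A|=87.2242
8. canonical 4-gon: [(0, 33.7113) (16, 43.3857) (16, 44) (0, 44)]
9. shoelace: 87.2242

Area of P1's cell: 87.2242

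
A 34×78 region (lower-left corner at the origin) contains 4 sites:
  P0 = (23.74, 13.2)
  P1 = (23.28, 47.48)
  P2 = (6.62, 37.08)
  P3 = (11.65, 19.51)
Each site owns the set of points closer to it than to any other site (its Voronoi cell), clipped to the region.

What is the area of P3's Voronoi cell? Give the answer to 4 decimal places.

Area of P3's cell: 486.6981

1. box [0,34]×[0,78]: [(0, 0) (34, 0) (34, 78) (0, 78)]
2. ⊥bis P3·P0 via (17.695,16.355): [(0, 0) (9.159, 0) (34, 47.5955) (34, 78) (0, 78)]  |A|=2060.8407
3. ⊥bis P3·P1 via (17.465,33.495): [(0, 40.757) (0, 0) (9.159, 0) (25.0045, 30.3601)]  |A|=648.5883
4. ⊥bis P3·P2 via (9.135,28.295): [(21.4748, 31.8277) (0, 25.6798) (0, 0) (9.159, 0) (25.0045, 30.3601)]  |A|=486.6981
5. canonical 5-gon: [(21.4748, 31.8277) (0, 25.6798) (0, 0) (9.159, 0) (25.0045, 30.3601)]
6. shoelace: 486.6981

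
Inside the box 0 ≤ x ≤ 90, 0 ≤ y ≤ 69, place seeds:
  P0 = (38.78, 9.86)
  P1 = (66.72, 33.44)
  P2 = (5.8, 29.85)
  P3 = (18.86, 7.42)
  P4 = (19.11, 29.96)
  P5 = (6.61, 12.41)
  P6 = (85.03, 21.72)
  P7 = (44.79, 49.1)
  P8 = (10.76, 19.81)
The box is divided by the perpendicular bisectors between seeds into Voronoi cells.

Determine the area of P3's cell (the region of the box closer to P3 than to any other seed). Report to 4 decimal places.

1. box [0,90]×[0,69]: [(0, 0) (90, 0) (90, 69) (0, 69)]
2. ⊥bis P3·P0 via (28.82,8.64): [(0, 0) (29.8783, 0) (21.4265, 69) (0, 69)]  |A|=1770.0163
3. ⊥bis P3·P1 via (42.79,20.43): [(0, 0) (29.8783, 0) (22.893, 57.0276) (16.384, 69) (0, 69)]  |A|=1739.8309
4. ⊥bis P3·P2 via (12.33,18.635): [(0, 11.4558) (0, 0) (29.8783, 0) (26.5794, 26.9318)]  |A|=554.5828
5. ⊥bis P3·P4 via (18.985,18.69): [(12.5471, 18.7614) (0, 11.4558) (0, 0) (29.8783, 0) (27.6007, 18.5944)]  |A|=491.9143
6. ⊥bis P3·P5 via (12.735,9.915): [(16.3215, 18.7195) (8.6962, 0) (29.8783, 0) (27.6007, 18.5944)]  |A|=302.9827
7. ⊥bis P3·P6 via (51.945,14.57): [(16.3215, 18.7195) (8.6962, 0) (29.8783, 0) (27.6007, 18.5944)]  |A|=302.9827
8. ⊥bis P3·P7 via (31.825,28.26): [(16.3215, 18.7195) (8.6962, 0) (29.8783, 0) (27.6007, 18.5944)]  |A|=302.9827
9. ⊥bis P3·P8 via (14.81,13.615): [(22.513, 18.6509) (14.0361, 13.1091) (8.6962, 0) (29.8783, 0) (27.6007, 18.5944)]  |A|=285.5355
10. canonical 5-gon: [(22.513, 18.6509) (14.0361, 13.1091) (8.6962, 0) (29.8783, 0) (27.6007, 18.5944)]
11. shoelace: 285.5355

Area of P3's cell: 285.5355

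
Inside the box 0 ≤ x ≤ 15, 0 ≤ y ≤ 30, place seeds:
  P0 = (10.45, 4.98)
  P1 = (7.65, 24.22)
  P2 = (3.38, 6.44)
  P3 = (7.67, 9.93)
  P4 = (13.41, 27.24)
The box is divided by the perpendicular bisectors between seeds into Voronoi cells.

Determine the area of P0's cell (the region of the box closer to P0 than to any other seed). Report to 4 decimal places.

1. box [0,15]×[0,30]: [(0, 0) (15, 0) (15, 30) (0, 30)]
2. ⊥bis P0·P1 via (9.05,14.6): [(0, 13.283) (0, 0) (15, 0) (15, 15.4659)]  |A|=215.6164
3. ⊥bis P0·P2 via (6.915,5.71): [(8.7416, 14.5551) (5.7358, 0) (15, 0) (15, 15.4659)]  |A|=115.8165
4. ⊥bis P0·P3 via (9.06,7.455): [(7.0412, 6.3212) (5.7358, 0) (15, 0) (15, 10.791)]  |A|=72.222
5. ⊥bis P0·P4 via (11.93,16.11): [(7.0412, 6.3212) (5.7358, 0) (15, 0) (15, 10.791)]  |A|=72.222
6. canonical 4-gon: [(7.0412, 6.3212) (5.7358, 0) (15, 0) (15, 10.791)]
7. shoelace: 72.222

Area of P0's cell: 72.2220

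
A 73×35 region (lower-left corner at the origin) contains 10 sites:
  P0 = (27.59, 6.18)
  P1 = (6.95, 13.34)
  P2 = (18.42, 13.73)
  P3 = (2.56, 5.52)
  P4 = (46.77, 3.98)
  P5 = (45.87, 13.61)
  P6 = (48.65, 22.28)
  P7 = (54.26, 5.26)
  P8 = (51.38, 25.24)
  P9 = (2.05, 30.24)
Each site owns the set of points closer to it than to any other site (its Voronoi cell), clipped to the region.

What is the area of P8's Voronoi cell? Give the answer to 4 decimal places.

Area of P8's cell: 456.4043

1. box [0,73]×[0,35]: [(0, 0) (73, 0) (73, 35) (0, 35)]
2. ⊥bis P8·P0 via (39.485,15.71): [(52.0715, 0) (73, 0) (73, 35) (24.0303, 35)]  |A|=1223.2187
3. ⊥bis P8·P1 via (29.165,19.29): [(25.4228, 33.2619) (52.0715, 0) (73, 0) (73, 35) (24.9573, 35)]  |A|=1222.4132
4. ⊥bis P8·P2 via (34.9,19.485): [(33.6942, 22.9378) (52.0715, 0) (73, 0) (73, 35) (29.482, 35)]  |A|=1190.3391
5. ⊥bis P8·P3 via (26.97,15.38): [(33.6942, 22.9378) (52.0715, 0) (73, 0) (73, 35) (29.482, 35)]  |A|=1190.3391
6. ⊥bis P8·P4 via (49.075,14.61): [(33.6942, 22.9378) (38.5353, 16.8954) (73, 9.4221) (73, 35) (29.482, 35)]  |A|=851.1755
7. ⊥bis P8·P5 via (48.625,19.425): [(32.2042, 27.2048) (66.9853, 10.7263) (73, 9.4221) (73, 35) (29.482, 35)]  |A|=718.2268
8. ⊥bis P8·P6 via (50.015,23.76): [(61.1483, 13.4918) (66.9853, 10.7263) (73, 9.4221) (73, 35) (37.828, 35)]  |A|=534.3239
9. ⊥bis P8·P7 via (52.82,15.25): [(58.3739, 16.0506) (73, 18.1588) (73, 35) (37.828, 35)]  |A|=456.4043
10. ⊥bis P8·P9 via (26.715,27.74): [(58.3739, 16.0506) (73, 18.1588) (73, 35) (37.828, 35)]  |A|=456.4043
11. canonical 4-gon: [(58.3739, 16.0506) (73, 18.1588) (73, 35) (37.828, 35)]
12. shoelace: 456.4043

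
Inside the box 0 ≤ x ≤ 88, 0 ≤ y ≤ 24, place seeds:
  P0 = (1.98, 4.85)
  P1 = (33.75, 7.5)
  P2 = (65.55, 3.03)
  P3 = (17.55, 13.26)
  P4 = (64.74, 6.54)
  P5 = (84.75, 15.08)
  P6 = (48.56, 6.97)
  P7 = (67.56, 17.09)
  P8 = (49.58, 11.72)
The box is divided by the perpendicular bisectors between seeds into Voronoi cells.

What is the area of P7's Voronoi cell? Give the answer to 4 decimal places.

Area of P7's cell: 234.5978

1. box [0,88]×[0,24]: [(0, 0) (88, 0) (88, 24) (0, 24)]
2. ⊥bis P7·P0 via (34.77,10.97): [(36.8175, 0) (88, 0) (88, 24) (32.3381, 24)]  |A|=1282.1338
3. ⊥bis P7·P1 via (50.655,12.295): [(54.1424, 0) (88, 0) (88, 24) (47.3349, 24)]  |A|=894.2718
4. ⊥bis P7·P2 via (66.555,10.06): [(50.6438, 12.3347) (88, 6.9942) (88, 24) (47.3349, 24)]  |A|=554.8215
5. ⊥bis P7·P3 via (42.555,15.175): [(50.6438, 12.3347) (88, 6.9942) (88, 24) (47.3349, 24)]  |A|=554.8215
6. ⊥bis P7·P4 via (66.15,11.815): [(49.5311, 16.2572) (79.7989, 8.1667) (88, 6.9942) (88, 24) (47.3349, 24)]  |A|=499.959
7. ⊥bis P7·P5 via (76.155,16.085): [(49.5311, 16.2572) (75.3676, 9.3511) (77.0805, 24) (47.3349, 24)]  |A|=310.3089
8. ⊥bis P7·P6 via (58.06,12.03): [(56.8505, 14.3007) (75.3676, 9.3511) (77.0805, 24) (51.6844, 24)]  |A|=263.0278
9. ⊥bis P7·P8 via (58.57,14.405): [(58.753, 13.7922) (75.3676, 9.3511) (77.0805, 24) (55.7043, 24)]  |A|=234.5978
10. canonical 4-gon: [(58.753, 13.7922) (75.3676, 9.3511) (77.0805, 24) (55.7043, 24)]
11. shoelace: 234.5978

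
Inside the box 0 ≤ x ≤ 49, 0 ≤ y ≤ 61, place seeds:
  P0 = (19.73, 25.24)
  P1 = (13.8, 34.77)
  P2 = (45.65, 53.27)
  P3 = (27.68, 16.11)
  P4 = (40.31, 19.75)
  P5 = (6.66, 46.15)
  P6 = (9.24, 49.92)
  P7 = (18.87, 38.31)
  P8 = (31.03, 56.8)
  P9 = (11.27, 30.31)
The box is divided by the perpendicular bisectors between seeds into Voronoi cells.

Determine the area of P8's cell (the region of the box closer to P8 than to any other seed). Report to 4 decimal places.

1. box [0,49]×[0,61]: [(0, 0) (49, 0) (49, 61) (0, 61)]
2. ⊥bis P8·P0 via (25.38,41.02): [(0, 50.1073) (49, 32.5629) (49, 61) (0, 61)]  |A|=963.581
3. ⊥bis P8·P1 via (22.415,45.785): [(31.148, 38.9548) (49, 32.5629) (49, 61) (2.9613, 61)]  |A|=761.2956
4. ⊥bis P8·P2 via (38.34,55.035): [(31.148, 38.9548) (34.1941, 37.8641) (39.7802, 61) (2.9613, 61)]  |A|=444.1236
5. ⊥bis P8·P3 via (29.355,36.455): [(31.148, 38.9548) (34.1941, 37.8641) (39.7802, 61) (2.9613, 61)]  |A|=444.1236
6. ⊥bis P8·P4 via (35.67,38.275): [(31.148, 38.9548) (34.1264, 37.8884) (34.2047, 37.908) (39.7802, 61) (2.9613, 61)]  |A|=444.122
7. ⊥bis P8·P5 via (18.845,51.475): [(20.769, 47.0724) (31.148, 38.9548) (34.1264, 37.8884) (34.2047, 37.908) (39.7802, 61) (14.6825, 61)]  |A|=362.4982
8. ⊥bis P8·P6 via (20.135,53.36): [(22.5634, 45.6689) (31.148, 38.9548) (34.1264, 37.8884) (34.2047, 37.908) (39.7802, 61) (17.7227, 61)]  |A|=330.9681
9. ⊥bis P8·P7 via (24.95,47.555): [(21.1864, 50.0302) (34.9466, 40.9807) (39.7802, 61) (17.7227, 61)]  |A|=280.5896
10. ⊥bis P8·P9 via (21.15,43.555): [(21.1864, 50.0302) (34.9466, 40.9807) (39.7802, 61) (17.7227, 61)]  |A|=280.5896
11. canonical 4-gon: [(21.1864, 50.0302) (34.9466, 40.9807) (39.7802, 61) (17.7227, 61)]
12. shoelace: 280.5896

Area of P8's cell: 280.5896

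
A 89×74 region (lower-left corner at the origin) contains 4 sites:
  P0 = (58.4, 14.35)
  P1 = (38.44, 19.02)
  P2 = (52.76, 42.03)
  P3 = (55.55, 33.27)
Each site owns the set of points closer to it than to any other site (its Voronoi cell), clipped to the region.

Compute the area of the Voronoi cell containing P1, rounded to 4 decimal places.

Area of P1's cell: 2079.2418

1. box [0,89]×[0,74]: [(0, 0) (89, 0) (89, 74) (0, 74)]
2. ⊥bis P1·P0 via (48.42,16.685): [(0, 0) (44.5162, 0) (61.8299, 74) (0, 74)]  |A|=3934.8063
3. ⊥bis P1·P2 via (45.6,30.525): [(0, 58.9036) (0, 0) (44.5162, 0) (50.8881, 27.234)]  |A|=2104.925
4. ⊥bis P1·P3 via (46.995,26.145): [(40.923, 33.4357) (0, 58.9036) (0, 0) (44.5162, 0) (49.8354, 22.7345)]  |A|=2079.2418
5. canonical 5-gon: [(40.923, 33.4357) (0, 58.9036) (0, 0) (44.5162, 0) (49.8354, 22.7345)]
6. shoelace: 2079.2418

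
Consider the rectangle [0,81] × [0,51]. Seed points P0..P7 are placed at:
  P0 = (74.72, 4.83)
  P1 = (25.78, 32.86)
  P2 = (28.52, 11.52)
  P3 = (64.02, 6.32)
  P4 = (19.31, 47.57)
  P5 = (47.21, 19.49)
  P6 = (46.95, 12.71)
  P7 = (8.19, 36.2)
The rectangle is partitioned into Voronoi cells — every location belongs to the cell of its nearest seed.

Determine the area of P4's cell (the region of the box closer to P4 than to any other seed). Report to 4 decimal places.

Area of P4's cell: 275.7504

1. box [0,81]×[0,51]: [(0, 0) (81, 0) (81, 51) (0, 51)]
2. ⊥bis P4·P0 via (47.015,26.2): [(0, 0) (26.8059, 0) (66.1443, 51) (0, 51)]  |A|=2370.2281
3. ⊥bis P4·P1 via (22.545,40.215): [(0, 30.2989) (47.0655, 51) (0, 51)]  |A|=487.1539
4. ⊥bis P4·P2 via (23.915,29.545): [(0, 30.2989) (47.0655, 51) (0, 51)]  |A|=487.1539
5. ⊥bis P4·P3 via (41.665,26.945): [(0, 30.2989) (47.0655, 51) (0, 51)]  |A|=487.1539
6. ⊥bis P4·P5 via (33.26,33.53): [(0, 30.2989) (47.0655, 51) (0, 51)]  |A|=487.1539
7. ⊥bis P4·P6 via (33.13,30.14): [(0, 30.2989) (47.0655, 51) (0, 51)]  |A|=487.1539
8. ⊥bis P4·P7 via (13.75,41.885): [(17.6562, 38.0647) (47.0655, 51) (4.4301, 51)]  |A|=275.7504
9. canonical 3-gon: [(17.6562, 38.0647) (47.0655, 51) (4.4301, 51)]
10. shoelace: 275.7504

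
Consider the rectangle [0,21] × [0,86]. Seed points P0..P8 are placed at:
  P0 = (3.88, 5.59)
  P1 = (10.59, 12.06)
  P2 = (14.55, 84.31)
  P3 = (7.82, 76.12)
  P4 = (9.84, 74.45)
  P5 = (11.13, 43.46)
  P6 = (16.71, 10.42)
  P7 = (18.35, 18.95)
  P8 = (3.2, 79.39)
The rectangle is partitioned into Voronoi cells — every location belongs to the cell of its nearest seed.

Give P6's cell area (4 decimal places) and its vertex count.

Area of P6's cell: 117.3803 (5 vertices)

1. box [0,21]×[0,86]: [(0, 0) (21, 0) (21, 86) (0, 86)]
2. ⊥bis P6·P0 via (10.295,8.005): [(0, 35.3518) (13.3086, 0) (21, 0) (21, 86) (0, 86)]  |A|=1570.7593
3. ⊥bis P6·P1 via (13.65,11.24): [(11.7485, 4.1441) (13.3086, 0) (21, 0) (21, 38.668)]  |A|=194.8061
4. ⊥bis P6·P2 via (15.63,47.365): [(11.7485, 4.1441) (13.3086, 0) (21, 0) (21, 38.668)]  |A|=194.8061
5. ⊥bis P6·P3 via (12.265,43.27): [(11.7485, 4.1441) (13.3086, 0) (21, 0) (21, 38.668)]  |A|=194.8061
6. ⊥bis P6·P4 via (13.275,42.435): [(11.7485, 4.1441) (13.3086, 0) (21, 0) (21, 38.668)]  |A|=194.8061
7. ⊥bis P6·P5 via (13.92,26.94): [(18.0438, 27.6365) (11.7485, 4.1441) (13.3086, 0) (21, 0) (21, 28.1357)]  |A|=179.2383
8. ⊥bis P6·P7 via (17.53,14.685): [(14.718, 15.2256) (11.7485, 4.1441) (13.3086, 0) (21, 0) (21, 14.0178)]  |A|=117.3803
9. ⊥bis P6·P8 via (9.955,44.905): [(14.718, 15.2256) (11.7485, 4.1441) (13.3086, 0) (21, 0) (21, 14.0178)]  |A|=117.3803
10. canonical 5-gon: [(14.718, 15.2256) (11.7485, 4.1441) (13.3086, 0) (21, 0) (21, 14.0178)]
11. shoelace: 117.3803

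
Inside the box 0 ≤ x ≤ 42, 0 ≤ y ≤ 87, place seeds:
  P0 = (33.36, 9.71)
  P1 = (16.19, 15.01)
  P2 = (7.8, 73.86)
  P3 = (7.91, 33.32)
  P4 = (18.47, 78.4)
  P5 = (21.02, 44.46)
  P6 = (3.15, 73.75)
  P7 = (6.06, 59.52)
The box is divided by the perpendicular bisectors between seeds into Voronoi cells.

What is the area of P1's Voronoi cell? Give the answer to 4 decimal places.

Area of P1's cell: 617.0626

1. box [0,42]×[0,87]: [(0, 0) (42, 0) (42, 87) (0, 87)]
2. ⊥bis P1·P0 via (24.775,12.36): [(0, 0) (20.9597, 0) (42, 68.1625) (42, 87) (0, 87)]  |A|=2936.9217
3. ⊥bis P1·P2 via (11.995,44.435): [(0, 42.7249) (0, 0) (20.9597, 0) (35.7199, 47.8174)]  |A|=1264.1848
4. ⊥bis P1·P3 via (12.05,24.165): [(0, 18.7158) (0, 0) (20.9597, 0) (31.0745, 32.7681)]  |A|=634.1988
5. ⊥bis P1·P4 via (17.33,46.705): [(0, 18.7158) (0, 0) (20.9597, 0) (31.0745, 32.7681)]  |A|=634.1988
6. ⊥bis P1·P5 via (18.605,29.735): [(22.8336, 29.0415) (0, 18.7158) (0, 0) (20.9597, 0) (29.5825, 27.9346)]  |A|=617.0626
7. ⊥bis P1·P6 via (9.67,44.38): [(22.8336, 29.0415) (0, 18.7158) (0, 0) (20.9597, 0) (29.5825, 27.9346)]  |A|=617.0626
8. ⊥bis P1·P7 via (11.125,37.265): [(22.8336, 29.0415) (0, 18.7158) (0, 0) (20.9597, 0) (29.5825, 27.9346)]  |A|=617.0626
9. canonical 5-gon: [(22.8336, 29.0415) (0, 18.7158) (0, 0) (20.9597, 0) (29.5825, 27.9346)]
10. shoelace: 617.0626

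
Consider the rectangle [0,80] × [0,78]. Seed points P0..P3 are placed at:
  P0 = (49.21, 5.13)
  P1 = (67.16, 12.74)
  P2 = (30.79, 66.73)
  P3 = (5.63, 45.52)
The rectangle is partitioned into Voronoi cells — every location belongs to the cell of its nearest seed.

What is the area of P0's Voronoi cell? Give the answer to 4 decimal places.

Area of P0's cell: 1217.3856

1. box [0,80]×[0,78]: [(0, 0) (80, 0) (80, 78) (0, 78)]
2. ⊥bis P0·P1 via (58.185,8.935): [(0, 0) (61.973, 0) (28.9045, 78) (0, 78)]  |A|=3544.2248
3. ⊥bis P0·P2 via (40,35.93): [(0, 23.969) (0, 0) (61.973, 0) (45.982, 37.7188)]  |A|=1719.8432
4. ⊥bis P0·P3 via (27.42,25.325): [(36.1939, 34.7919) (3.9488, 0) (61.973, 0) (45.982, 37.7188)]  |A|=1217.3856
5. canonical 4-gon: [(36.1939, 34.7919) (3.9488, 0) (61.973, 0) (45.982, 37.7188)]
6. shoelace: 1217.3856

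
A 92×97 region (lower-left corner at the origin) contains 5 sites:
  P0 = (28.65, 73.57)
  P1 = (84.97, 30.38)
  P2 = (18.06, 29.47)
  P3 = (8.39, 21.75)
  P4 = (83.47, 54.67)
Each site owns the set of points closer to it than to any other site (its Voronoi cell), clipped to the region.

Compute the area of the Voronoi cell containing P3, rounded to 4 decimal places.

1. box [0,92]×[0,97]: [(0, 0) (92, 0) (92, 97) (0, 97)]
2. ⊥bis P3·P0 via (18.52,47.66): [(0, 54.9007) (0, 0) (92, 0) (92, 18.9316)]  |A|=3396.2885
3. ⊥bis P3·P1 via (46.68,26.065): [(45.4321, 37.1382) (0, 54.9007) (0, 0) (49.6173, 0)]  |A|=2168.478
4. ⊥bis P3·P2 via (13.225,25.61): [(0, 42.1755) (0, 0) (33.6706, 0)]  |A|=710.0379
5. ⊥bis P3·P4 via (45.93,38.21): [(0, 42.1755) (0, 0) (33.6706, 0)]  |A|=710.0379
6. canonical 3-gon: [(0, 42.1755) (0, 0) (33.6706, 0)]
7. shoelace: 710.0379

Area of P3's cell: 710.0379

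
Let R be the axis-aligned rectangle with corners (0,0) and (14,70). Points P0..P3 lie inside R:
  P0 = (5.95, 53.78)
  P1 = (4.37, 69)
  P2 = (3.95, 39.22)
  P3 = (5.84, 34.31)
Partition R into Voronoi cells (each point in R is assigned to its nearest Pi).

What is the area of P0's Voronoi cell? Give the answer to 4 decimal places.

1. box [0,14]×[0,70]: [(0, 0) (14, 0) (14, 70) (0, 70)]
2. ⊥bis P0·P1 via (5.16,61.39): [(0, 60.8543) (0, 0) (14, 0) (14, 62.3077)]  |A|=862.1342
3. ⊥bis P0·P2 via (4.95,46.5): [(0, 60.8543) (0, 47.1799) (14, 45.2569) (14, 62.3077)]  |A|=215.0765
4. ⊥bis P0·P3 via (5.895,44.045): [(0, 60.8543) (0, 47.1799) (14, 45.2569) (14, 62.3077)]  |A|=215.0765
5. canonical 4-gon: [(0, 60.8543) (0, 47.1799) (14, 45.2569) (14, 62.3077)]
6. shoelace: 215.0765

Area of P0's cell: 215.0765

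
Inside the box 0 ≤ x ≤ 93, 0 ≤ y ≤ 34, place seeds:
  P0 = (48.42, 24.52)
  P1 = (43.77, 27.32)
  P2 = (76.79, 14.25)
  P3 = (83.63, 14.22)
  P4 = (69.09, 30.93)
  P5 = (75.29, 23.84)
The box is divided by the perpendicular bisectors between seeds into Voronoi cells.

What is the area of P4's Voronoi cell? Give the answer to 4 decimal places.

1. box [0,93]×[0,34]: [(0, 0) (93, 0) (93, 34) (0, 34)]
2. ⊥bis P4·P0 via (58.755,27.725): [(67.3528, 0) (93, 0) (93, 34) (56.8091, 34)]  |A|=1051.2479
3. ⊥bis P4·P1 via (56.43,29.125): [(67.3528, 0) (93, 0) (93, 34) (56.8091, 34)]  |A|=1051.2479
4. ⊥bis P4·P2 via (72.94,22.59): [(61.9244, 17.5049) (93, 31.8503) (93, 34) (56.8091, 34)]  |A|=331.889
5. ⊥bis P4·P3 via (76.36,22.575): [(61.9244, 17.5049) (80.2615, 25.9698) (89.4901, 34) (56.8091, 34)]  |A|=304.1045
6. ⊥bis P4·P5 via (72.19,27.385): [(61.7041, 18.2153) (79.7546, 34) (56.8091, 34)]  |A|=181.0936
7. canonical 3-gon: [(61.7041, 18.2153) (79.7546, 34) (56.8091, 34)]
8. shoelace: 181.0936

Area of P4's cell: 181.0936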